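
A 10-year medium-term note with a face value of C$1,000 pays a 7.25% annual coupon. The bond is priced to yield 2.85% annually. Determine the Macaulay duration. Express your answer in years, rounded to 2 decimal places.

7.86 years

Periodic yield y = 0.0285. Discount each cash flow and weight by its year:
  t   CF        PV=CF/(1+0.0285)^t    t·PV
  1        72.50        70.4910        70.4910
  2        72.50        68.5377       137.0754
  3        72.50        66.6385       199.9155
  4        72.50        64.7919       259.1677
  5        72.50        62.9965       314.9826
  6        72.50        61.2509       367.5052
  7        72.50        59.5536       416.8751
  8        72.50        57.9033       463.2267
  9        72.50        56.2988       506.6894
  10    1,072.50       809.7563     8,097.5631
  Σ                  1,378.2185    10,833.4917
Price P = Σ PV = 1,378.2185.
Macaulay duration = Σ(t·PV) / P = 10,833.4917 / 1,378.2185 = 7.86050 years.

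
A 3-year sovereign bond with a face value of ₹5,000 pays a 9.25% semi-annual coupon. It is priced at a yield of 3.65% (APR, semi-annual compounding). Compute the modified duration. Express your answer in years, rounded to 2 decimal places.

2.66 years

Periodic yield y = 0.01825. First find Macaulay duration:
  t   CF        PV=CF/(1+0.01825)^t    t·PV
  1       231.25       227.1053       227.1053
  2       231.25       223.0349       446.0699
  3       231.25       219.0375       657.1125
  4       231.25       215.1117       860.4469
  5       231.25       211.2563     1,056.2814
  6     5,231.25     4,693.3070    28,159.8420
  Σ                  5,788.8528    31,406.8580
P = 5,788.8528; Macaulay duration = 31,406.8580 / 5,788.8528 = 5.42540 half-year periods = 2.71270 years.
Modified duration = D_Mac / (1 + y) = 2.71270 / 1.01825 = 2.66408 years.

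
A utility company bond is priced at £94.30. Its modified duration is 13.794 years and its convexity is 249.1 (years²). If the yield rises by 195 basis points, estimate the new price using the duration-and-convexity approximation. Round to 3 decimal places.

Duration effect: -D_mod·Δy = -13.794 × (+0.0195) = -0.268983
Convexity effect: ½·C·(Δy)² = 0.5 × 249.1 × (0.0195)² = +0.0473601375
ΔP/P ≈ -0.268983 + 0.0473601375 = -0.2216228625
New price ≈ 94.30 × (1 - 0.2216228625) = 73.40096406625.

£73.401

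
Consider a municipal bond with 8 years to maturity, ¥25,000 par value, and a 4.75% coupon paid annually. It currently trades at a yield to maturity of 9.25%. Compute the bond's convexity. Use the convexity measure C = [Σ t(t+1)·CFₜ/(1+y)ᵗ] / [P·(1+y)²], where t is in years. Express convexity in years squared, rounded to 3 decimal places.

With y = 0.0925:
  t   CF        PV=CF/(1+0.0925)^t    t·PV        t(t+1)·PV
  1     1,187.50     1,086.9565     1,086.9565       2,173.9130
  2     1,187.50       994.9259     1,989.8518       5,969.5553
  3     1,187.50       910.6873     2,732.0619      10,928.2476
  4     1,187.50       833.5811     3,334.3242      16,671.6211
  5     1,187.50       763.0033     3,815.0163      22,890.0976
  6     1,187.50       698.4011     4,190.4069      29,332.8482
  7     1,187.50       639.2688     4,474.8815      35,799.0520
  8    26,187.50    12,903.9442   103,231.5533     929,083.9798
  Σ                 18,830.7681   124,855.0524   1,052,849.3146
P = 18,830.7681.
Convexity = Σ t(t+1)·PV / [P·(1+y)²] = 1,052,849.3146 / (18,830.7681 × 1.193556) = 46.84414.

46.844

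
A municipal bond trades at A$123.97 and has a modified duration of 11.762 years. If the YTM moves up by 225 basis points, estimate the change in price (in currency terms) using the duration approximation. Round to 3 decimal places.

-A$32.808

Duration approximation: ΔP/P ≈ -D_mod · Δy = -11.762 × (+0.0225) = -0.264645.
ΔP ≈ 123.97 × (-0.264645) = -32.80804065.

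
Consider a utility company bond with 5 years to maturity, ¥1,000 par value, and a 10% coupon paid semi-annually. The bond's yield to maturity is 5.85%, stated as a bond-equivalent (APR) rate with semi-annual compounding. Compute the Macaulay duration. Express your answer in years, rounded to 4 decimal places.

4.1388 years

Periodic yield y = 0.02925. Discount each cash flow and weight by its period:
  t   CF        PV=CF/(1+0.02925)^t    t·PV
  1        50.00        48.5791        48.5791
  2        50.00        47.1985        94.3970
  3        50.00        45.8572       137.5716
  4        50.00        44.5540       178.2159
  5        50.00        43.2878       216.4391
  6        50.00        42.0576       252.3458
  7        50.00        40.8624       286.0368
  8        50.00        39.7011       317.6091
  9        50.00        38.5729       347.1560
  10    1,050.00       787.0105     7,870.1053
  Σ                  1,177.6811     9,748.4555
Price P = Σ PV = 1,177.6811.
Macaulay duration = Σ(t·PV) / P = 9,748.4555 / 1,177.6811 = 8.27767 half-year periods.
In years: 8.27767 / 2 = 4.13883 years.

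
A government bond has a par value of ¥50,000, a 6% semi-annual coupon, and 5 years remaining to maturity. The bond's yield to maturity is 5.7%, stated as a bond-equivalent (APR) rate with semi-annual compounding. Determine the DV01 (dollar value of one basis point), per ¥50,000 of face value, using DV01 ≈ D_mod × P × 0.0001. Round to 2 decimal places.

Periodic yield y = 0.0285.
  t   CF        PV=CF/(1+0.0285)^t    t·PV
  1     1,500.00     1,458.4346     1,458.4346
  2     1,500.00     1,418.0210     2,836.0420
  3     1,500.00     1,378.7273     4,136.1819
  4     1,500.00     1,340.5224     5,362.0896
  5     1,500.00     1,303.3762     6,516.8809
  6     1,500.00     1,267.2593     7,603.5557
  7     1,500.00     1,232.1432     8,625.0024
  8     1,500.00     1,198.0002     9,584.0016
  9     1,500.00     1,164.8033    10,483.2298
  10   51,500.00    38,883.4032   388,834.0320
  Σ                 50,644.6907   445,439.4505
P = 50,644.6907; D_Mac = 8.79538 half-year periods = 4.39769 yrs; D_mod = 4.27583 yrs.
DV01 ≈ 4.27583 × 50,644.6907 × 0.0001 = 21.654810.

¥21.65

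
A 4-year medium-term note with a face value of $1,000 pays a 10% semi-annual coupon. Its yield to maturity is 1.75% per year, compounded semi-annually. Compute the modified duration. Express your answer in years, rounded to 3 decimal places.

3.452 years

Periodic yield y = 0.00875. First find Macaulay duration:
  t   CF        PV=CF/(1+0.00875)^t    t·PV
  1        50.00        49.5663        49.5663
  2        50.00        49.1364        98.2727
  3        50.00        48.7101       146.1304
  4        50.00        48.2876       193.1505
  5        50.00        47.8688       239.3438
  6        50.00        47.4536       284.7213
  7        50.00        47.0419       329.2935
  8     1,050.00       979.3116     7,834.4931
  Σ                  1,317.3763     9,174.9717
P = 1,317.3763; Macaulay duration = 9,174.9717 / 1,317.3763 = 6.96458 half-year periods = 3.48229 years.
Modified duration = D_Mac / (1 + y) = 3.48229 / 1.00875 = 3.45208 years.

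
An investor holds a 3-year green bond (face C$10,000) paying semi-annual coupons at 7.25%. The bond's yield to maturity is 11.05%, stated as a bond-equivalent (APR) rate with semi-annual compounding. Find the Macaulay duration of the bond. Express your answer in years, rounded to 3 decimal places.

2.734 years

Periodic yield y = 0.05525. Discount each cash flow and weight by its period:
  t   CF        PV=CF/(1+0.05525)^t    t·PV
  1       362.50       343.5205       343.5205
  2       362.50       325.5347       651.0694
  3       362.50       308.4906       925.4718
  4       362.50       292.3389     1,169.3555
  5       362.50       277.0328     1,385.1640
  6    10,362.50     7,504.6835    45,028.1007
  Σ                  9,051.6009    49,502.6820
Price P = Σ PV = 9,051.6009.
Macaulay duration = Σ(t·PV) / P = 49,502.6820 / 9,051.6009 = 5.46894 half-year periods.
In years: 5.46894 / 2 = 2.73447 years.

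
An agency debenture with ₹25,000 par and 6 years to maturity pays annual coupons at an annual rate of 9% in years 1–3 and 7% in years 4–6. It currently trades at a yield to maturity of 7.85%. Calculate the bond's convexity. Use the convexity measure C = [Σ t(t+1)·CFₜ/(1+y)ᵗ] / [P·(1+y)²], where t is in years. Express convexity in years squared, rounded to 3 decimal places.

With y = 0.0785:
  t   CF        PV=CF/(1+0.0785)^t    t·PV        t(t+1)·PV
  1     2,250.00     2,086.2309     2,086.2309       4,172.4618
  2     2,250.00     1,934.3819     3,868.7638      11,606.2914
  3     2,250.00     1,793.5854     5,380.7563      21,523.0253
  4     1,750.00     1,293.4732     5,173.8930      25,869.4650
  5     1,750.00     1,199.3261     5,996.6307      35,979.7844
  6    26,750.00    16,998.1982   101,989.1894     713,924.3259
  Σ                 25,305.1958   124,495.4641     813,075.3536
P = 25,305.1958.
Convexity = Σ t(t+1)·PV / [P·(1+y)²] = 813,075.3536 / (25,305.1958 × 1.163162) = 27.62363.

27.624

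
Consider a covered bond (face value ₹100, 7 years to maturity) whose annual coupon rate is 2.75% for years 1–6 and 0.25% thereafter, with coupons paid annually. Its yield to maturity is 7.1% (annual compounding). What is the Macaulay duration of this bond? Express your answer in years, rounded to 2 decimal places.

6.36 years

Periodic yield y = 0.071. Discount each cash flow and weight by its year:
  t   CF        PV=CF/(1+0.071)^t    t·PV
  1         2.75         2.5677         2.5677
  2         2.75         2.3975         4.7949
  3         2.75         2.2385         6.7156
  4         2.75         2.0901         8.3605
  5         2.75         1.9516         9.7579
  6         2.75         1.8222        10.9332
  7       100.25        62.0238       434.1663
  Σ                     75.0914       477.2962
Price P = Σ PV = 75.0914.
Macaulay duration = Σ(t·PV) / P = 477.2962 / 75.0914 = 6.35621 years.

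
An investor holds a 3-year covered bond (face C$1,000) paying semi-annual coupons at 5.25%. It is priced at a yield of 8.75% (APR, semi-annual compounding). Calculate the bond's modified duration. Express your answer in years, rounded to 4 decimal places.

Periodic yield y = 0.04375. First find Macaulay duration:
  t   CF        PV=CF/(1+0.04375)^t    t·PV
  1        26.25        25.1497        25.1497
  2        26.25        24.0955        48.1910
  3        26.25        23.0855        69.2566
  4        26.25        22.1179        88.4715
  5        26.25        21.1908       105.9539
  6     1,026.25       793.7326     4,762.3958
  Σ                    909.3720     5,099.4185
P = 909.3720; Macaulay duration = 5,099.4185 / 909.3720 = 5.60763 half-year periods = 2.80381 years.
Modified duration = D_Mac / (1 + y) = 2.80381 / 1.04375 = 2.68629 years.

2.6863 years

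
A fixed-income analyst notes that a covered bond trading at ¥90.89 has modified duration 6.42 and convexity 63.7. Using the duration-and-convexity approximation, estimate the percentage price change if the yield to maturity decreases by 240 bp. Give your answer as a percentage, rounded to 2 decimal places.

+17.24%

Duration effect: -D_mod·Δy = -6.42 × (-0.024) = +0.154080
Convexity effect: ½·C·(Δy)² = 0.5 × 63.7 × (-0.024)² = +0.0183456
ΔP/P ≈ +0.154080 + 0.0183456 = +0.1724256
= +17.24256%.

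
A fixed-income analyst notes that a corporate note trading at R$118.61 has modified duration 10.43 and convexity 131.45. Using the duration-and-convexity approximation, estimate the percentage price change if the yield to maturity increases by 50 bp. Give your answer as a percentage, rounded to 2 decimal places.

Duration effect: -D_mod·Δy = -10.43 × (+0.005) = -0.052150
Convexity effect: ½·C·(Δy)² = 0.5 × 131.45 × (0.005)² = +0.001643125
ΔP/P ≈ -0.052150 + 0.001643125 = -0.050506875
= -5.0506875%.

-5.05%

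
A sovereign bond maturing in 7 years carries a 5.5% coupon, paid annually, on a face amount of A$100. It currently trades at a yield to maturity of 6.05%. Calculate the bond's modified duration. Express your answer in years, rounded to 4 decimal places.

Periodic yield y = 0.0605. First find Macaulay duration:
  t   CF        PV=CF/(1+0.0605)^t    t·PV
  1         5.50         5.1862         5.1862
  2         5.50         4.8904         9.7807
  3         5.50         4.6114        13.8341
  4         5.50         4.3483        17.3932
  5         5.50         4.1002        20.5012
  6         5.50         3.8663        23.1980
  7       105.50        69.9323       489.5260
  Σ                     96.9351       579.4195
P = 96.9351; Macaulay duration = 579.4195 / 96.9351 = 5.97739 years.
Modified duration = D_Mac / (1 + y) = 5.97739 / 1.0605 = 5.63639 years.

5.6364 years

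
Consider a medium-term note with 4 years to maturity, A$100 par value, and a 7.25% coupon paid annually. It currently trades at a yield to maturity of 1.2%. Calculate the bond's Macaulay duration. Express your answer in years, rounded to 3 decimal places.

Periodic yield y = 0.012. Discount each cash flow and weight by its year:
  t   CF        PV=CF/(1+0.012)^t    t·PV
  1         7.25         7.1640         7.1640
  2         7.25         7.0791        14.1582
  3         7.25         6.9951        20.9854
  4       107.25       102.2528       409.0112
  Σ                    123.4911       451.3189
Price P = Σ PV = 123.4911.
Macaulay duration = Σ(t·PV) / P = 451.3189 / 123.4911 = 3.65467 years.

3.655 years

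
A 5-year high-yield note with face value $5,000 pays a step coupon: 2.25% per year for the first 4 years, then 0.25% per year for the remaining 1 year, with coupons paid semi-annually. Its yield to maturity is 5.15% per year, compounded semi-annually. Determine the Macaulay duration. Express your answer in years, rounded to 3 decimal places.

4.735 years

Periodic yield y = 0.02575. Discount each cash flow and weight by its period:
  t   CF        PV=CF/(1+0.02575)^t    t·PV
  1        56.25        54.8379        54.8379
  2        56.25        53.4613       106.9226
  3        56.25        52.1192       156.3577
  4        56.25        50.8108       203.2434
  5        56.25        49.5353       247.6766
  6        56.25        48.2918       289.7508
  7        56.25        47.0795       329.5565
  8        56.25        45.8976       367.1811
  9         6.25         4.9717        44.7454
  10    5,006.25     3,882.3732    38,823.7317
  Σ                  4,289.3784    40,624.0037
Price P = Σ PV = 4,289.3784.
Macaulay duration = Σ(t·PV) / P = 40,624.0037 / 4,289.3784 = 9.47084 half-year periods.
In years: 9.47084 / 2 = 4.73542 years.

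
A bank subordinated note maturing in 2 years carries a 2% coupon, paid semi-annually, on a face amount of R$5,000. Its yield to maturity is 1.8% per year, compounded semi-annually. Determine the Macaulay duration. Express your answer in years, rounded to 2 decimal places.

1.97 years

Periodic yield y = 0.009. Discount each cash flow and weight by its period:
  t   CF        PV=CF/(1+0.009)^t    t·PV
  1        50.00        49.5540        49.5540
  2        50.00        49.1120        98.2240
  3        50.00        48.6739       146.0218
  4     5,050.00     4,872.2180    19,488.8721
  Σ                  5,019.5580    19,782.6719
Price P = Σ PV = 5,019.5580.
Macaulay duration = Σ(t·PV) / P = 19,782.6719 / 5,019.5580 = 3.94112 half-year periods.
In years: 3.94112 / 2 = 1.97056 years.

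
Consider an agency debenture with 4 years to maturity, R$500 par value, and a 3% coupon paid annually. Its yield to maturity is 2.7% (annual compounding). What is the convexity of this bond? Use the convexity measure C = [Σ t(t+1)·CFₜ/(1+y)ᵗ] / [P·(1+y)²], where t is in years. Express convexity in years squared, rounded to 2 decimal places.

With y = 0.027:
  t   CF        PV=CF/(1+0.027)^t    t·PV        t(t+1)·PV
  1        15.00        14.6056        14.6056          29.2113
  2        15.00        14.2217        28.4433          85.3300
  3        15.00        13.8478        41.5433         166.1733
  4       515.00       462.9408     1,851.7632       9,258.8159
  Σ                    505.6159     1,936.3555       9,539.5305
P = 505.6159.
Convexity = Σ t(t+1)·PV / [P·(1+y)²] = 9,539.5305 / (505.6159 × 1.054729) = 17.88815.

17.89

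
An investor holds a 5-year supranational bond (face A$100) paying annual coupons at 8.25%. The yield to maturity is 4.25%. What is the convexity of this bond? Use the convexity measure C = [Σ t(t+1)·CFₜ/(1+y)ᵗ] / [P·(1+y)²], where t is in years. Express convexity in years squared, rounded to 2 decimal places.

With y = 0.0425:
  t   CF        PV=CF/(1+0.0425)^t    t·PV        t(t+1)·PV
  1         8.25         7.9137         7.9137          15.8273
  2         8.25         7.5910        15.1821          45.5463
  3         8.25         7.2816        21.8447          87.3790
  4         8.25         6.9847        27.9389         139.6946
  5       108.25        87.9119       439.5594       2,637.3565
  Σ                    117.6829       512.4389       2,925.8038
P = 117.6829.
Convexity = Σ t(t+1)·PV / [P·(1+y)²] = 2,925.8038 / (117.6829 × 1.086806) = 22.87598.

22.88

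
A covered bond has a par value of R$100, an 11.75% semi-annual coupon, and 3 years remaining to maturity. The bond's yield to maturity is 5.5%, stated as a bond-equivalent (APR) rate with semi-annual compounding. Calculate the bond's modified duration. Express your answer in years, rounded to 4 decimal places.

Periodic yield y = 0.0275. First find Macaulay duration:
  t   CF        PV=CF/(1+0.0275)^t    t·PV
  1        5.875         5.7178         5.7178
  2        5.875         5.5647        11.1295
  3        5.875         5.4158        16.2474
  4        5.875         5.2708        21.0834
  5        5.875         5.1298        25.6489
  6      105.875        89.9710       539.8259
  Σ                    117.0699       619.6528
P = 117.0699; Macaulay duration = 619.6528 / 117.0699 = 5.29302 half-year periods = 2.64651 years.
Modified duration = D_Mac / (1 + y) = 2.64651 / 1.0275 = 2.57568 years.

2.5757 years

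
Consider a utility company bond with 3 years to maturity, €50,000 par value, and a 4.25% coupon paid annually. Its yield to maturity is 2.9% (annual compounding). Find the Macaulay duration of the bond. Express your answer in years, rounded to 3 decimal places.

Periodic yield y = 0.029. Discount each cash flow and weight by its year:
  t   CF        PV=CF/(1+0.029)^t    t·PV
  1     2,125.00     2,065.1118     2,065.1118
  2     2,125.00     2,006.9113     4,013.8227
  3    52,125.00    47,840.9664   143,522.8991
  Σ                 51,912.9895   149,601.8335
Price P = Σ PV = 51,912.9895.
Macaulay duration = Σ(t·PV) / P = 149,601.8335 / 51,912.9895 = 2.88178 years.

2.882 years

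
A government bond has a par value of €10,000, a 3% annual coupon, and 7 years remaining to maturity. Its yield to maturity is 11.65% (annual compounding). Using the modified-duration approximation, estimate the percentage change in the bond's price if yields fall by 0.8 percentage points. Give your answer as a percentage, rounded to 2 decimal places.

+4.45%

Periodic yield y = 0.1165. Modified duration first:
  t   CF        PV=CF/(1+0.1165)^t    t·PV
  1       300.00       268.6968       268.6968
  2       300.00       240.6599       481.3199
  3       300.00       215.5485       646.6456
  4       300.00       193.0574       772.2294
  5       300.00       172.9130       864.5649
  6       300.00       154.8706       929.2234
  7    10,300.00     4,762.4029    33,336.8202
  Σ                  6,008.1491    37,299.5003
P = 6,008.1491; D_Mac = 6.20815 yrs; D_mod = 6.20815/(1+0.1165) = 5.56037 yrs.
ΔP/P ≈ -D_mod · Δy = -5.56037 × (-0.008) = +0.044483 = +4.4483%.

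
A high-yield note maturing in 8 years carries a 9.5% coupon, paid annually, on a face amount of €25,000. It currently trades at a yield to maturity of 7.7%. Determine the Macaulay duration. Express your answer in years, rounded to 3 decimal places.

Periodic yield y = 0.077. Discount each cash flow and weight by its year:
  t   CF        PV=CF/(1+0.077)^t    t·PV
  1     2,375.00     2,205.1996     2,205.1996
  2     2,375.00     2,047.5391     4,095.0782
  3     2,375.00     1,901.1505     5,703.4516
  4     2,375.00     1,765.2280     7,060.9119
  5     2,375.00     1,639.0232     8,195.1159
  6     2,375.00     1,521.8414     9,131.0484
  7     2,375.00     1,413.0375     9,891.2626
  8    27,375.00    15,122.6709   120,981.3673
  Σ                 27,615.6903   167,263.4355
Price P = Σ PV = 27,615.6903.
Macaulay duration = Σ(t·PV) / P = 167,263.4355 / 27,615.6903 = 6.05683 years.

6.057 years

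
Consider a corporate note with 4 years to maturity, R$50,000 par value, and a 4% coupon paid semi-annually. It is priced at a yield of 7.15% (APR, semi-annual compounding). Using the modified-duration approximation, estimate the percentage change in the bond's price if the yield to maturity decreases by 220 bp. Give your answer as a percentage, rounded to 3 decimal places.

Periodic yield y = 0.03575. Modified duration first:
  t   CF        PV=CF/(1+0.03575)^t    t·PV
  1     1,000.00       965.4839       965.4839
  2     1,000.00       932.1593     1,864.3185
  3     1,000.00       899.9848     2,699.9544
  4     1,000.00       868.9209     3,475.6835
  5     1,000.00       838.9292     4,194.6458
  6     1,000.00       809.9726     4,859.8358
  7     1,000.00       782.0156     5,474.1091
  8    51,000.00    38,506.1981   308,049.5845
  Σ                 44,603.6643   331,583.6155
P = 44,603.6643; D_Mac = 7.43400 half-year periods = 3.71700 yrs; D_mod = 3.71700/(1+0.03575) = 3.58870 yrs.
ΔP/P ≈ -D_mod · Δy = -3.58870 × (-0.022) = +0.078951 = +7.8951%.

+7.895%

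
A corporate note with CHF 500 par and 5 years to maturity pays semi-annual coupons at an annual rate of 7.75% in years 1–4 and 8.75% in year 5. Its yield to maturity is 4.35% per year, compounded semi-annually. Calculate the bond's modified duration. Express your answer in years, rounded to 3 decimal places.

Periodic yield y = 0.02175. First find Macaulay duration:
  t   CF        PV=CF/(1+0.02175)^t    t·PV
  1       19.375        18.9626        18.9626
  2       19.375        18.5589        37.1178
  3       19.375        18.1638        54.4915
  4       19.375        17.7772        71.1088
  5       19.375        17.3988        86.9938
  6       19.375        17.0284       102.1704
  7       19.375        16.6659       116.6614
  8       19.375        16.3111       130.4892
  9       21.875        18.0238       162.2142
  10     521.875       420.8429     4,208.4292
  Σ                    579.7335     4,988.6389
P = 579.7335; Macaulay duration = 4,988.6389 / 579.7335 = 8.60506 half-year periods = 4.30253 years.
Modified duration = D_Mac / (1 + y) = 4.30253 / 1.02175 = 4.21094 years.

4.211 years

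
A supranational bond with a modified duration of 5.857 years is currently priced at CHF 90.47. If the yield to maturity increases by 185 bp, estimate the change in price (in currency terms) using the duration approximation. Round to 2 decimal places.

-CHF 9.80

Duration approximation: ΔP/P ≈ -D_mod · Δy = -5.857 × (+0.0185) = -0.1083545.
ΔP ≈ 90.47 × (-0.1083545) = -9.802831615.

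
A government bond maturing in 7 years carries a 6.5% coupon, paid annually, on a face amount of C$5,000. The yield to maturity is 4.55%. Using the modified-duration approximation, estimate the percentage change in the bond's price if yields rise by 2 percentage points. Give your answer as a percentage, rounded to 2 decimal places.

-11.31%

Periodic yield y = 0.0455. Modified duration first:
  t   CF        PV=CF/(1+0.0455)^t    t·PV
  1       325.00       310.8560       310.8560
  2       325.00       297.3276       594.6553
  3       325.00       284.3880       853.1640
  4       325.00       272.0115     1,088.0459
  5       325.00       260.1736     1,300.8678
  6       325.00       248.8509     1,493.1051
  7     5,325.00     3,899.8810    27,299.1668
  Σ                  5,573.4885    32,939.8609
P = 5,573.4885; D_Mac = 5.91010 yrs; D_mod = 5.91010/(1+0.0455) = 5.65289 yrs.
ΔP/P ≈ -D_mod · Δy = -5.65289 × (+0.02) = -0.113058 = -11.3058%.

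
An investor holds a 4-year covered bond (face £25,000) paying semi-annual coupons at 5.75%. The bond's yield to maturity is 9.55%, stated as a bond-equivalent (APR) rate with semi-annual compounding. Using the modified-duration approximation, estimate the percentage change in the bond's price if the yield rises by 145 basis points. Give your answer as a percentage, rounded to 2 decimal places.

-4.98%

Periodic yield y = 0.04775. Modified duration first:
  t   CF        PV=CF/(1+0.04775)^t    t·PV
  1       718.75       685.9938       685.9938
  2       718.75       654.7304     1,309.4608
  3       718.75       624.8918     1,874.6755
  4       718.75       596.4131     2,385.6524
  5       718.75       569.2323     2,846.1613
  6       718.75       543.2902     3,259.7410
  7       718.75       518.5303     3,629.7124
  8    25,718.75    17,708.7742   141,670.1937
  Σ                 21,901.8561   157,661.5910
P = 21,901.8561; D_Mac = 7.19855 half-year periods = 3.59927 yrs; D_mod = 3.59927/(1+0.04775) = 3.43524 yrs.
ΔP/P ≈ -D_mod · Δy = -3.43524 × (+0.0145) = -0.049811 = -4.9811%.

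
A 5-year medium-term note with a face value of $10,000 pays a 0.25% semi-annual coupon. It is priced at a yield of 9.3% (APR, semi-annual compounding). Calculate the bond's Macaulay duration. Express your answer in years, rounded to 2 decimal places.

4.96 years

Periodic yield y = 0.0465. Discount each cash flow and weight by its period:
  t   CF        PV=CF/(1+0.0465)^t    t·PV
  1        12.50        11.9446        11.9446
  2        12.50        11.4138        22.8277
  3        12.50        10.9067        32.7200
  4        12.50        10.4220        41.6882
  5        12.50         9.9590        49.7948
  6        12.50         9.5164        57.0987
  7        12.50         9.0936        63.6551
  8        12.50         8.6895        69.5162
  9        12.50         8.3034        74.7308
  10   10,012.50     6,355.5070    63,555.0701
  Σ                  6,445.7561    63,979.0462
Price P = Σ PV = 6,445.7561.
Macaulay duration = Σ(t·PV) / P = 63,979.0462 / 6,445.7561 = 9.92576 half-year periods.
In years: 9.92576 / 2 = 4.96288 years.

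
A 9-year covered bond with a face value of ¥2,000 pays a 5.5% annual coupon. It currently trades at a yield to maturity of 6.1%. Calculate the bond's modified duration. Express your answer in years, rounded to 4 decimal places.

6.8751 years

Periodic yield y = 0.061. First find Macaulay duration:
  t   CF        PV=CF/(1+0.061)^t    t·PV
  1       110.00       103.6758       103.6758
  2       110.00        97.7152       195.4303
  3       110.00        92.0972       276.2917
  4       110.00        86.8023       347.2091
  5       110.00        81.8118       409.0588
  6       110.00        77.1082       462.6490
  7       110.00        72.6750       508.7250
  8       110.00        68.4967       547.9736
  9     2,110.00     1,238.3517    11,145.1652
  Σ                  1,918.7337    13,996.1784
P = 1,918.7337; Macaulay duration = 13,996.1784 / 1,918.7337 = 7.29449 years.
Modified duration = D_Mac / (1 + y) = 7.29449 / 1.061 = 6.87511 years.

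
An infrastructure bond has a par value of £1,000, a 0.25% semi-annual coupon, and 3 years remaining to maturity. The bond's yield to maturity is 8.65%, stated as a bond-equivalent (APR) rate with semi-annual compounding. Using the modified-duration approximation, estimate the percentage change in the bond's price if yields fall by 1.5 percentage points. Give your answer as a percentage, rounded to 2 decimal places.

Periodic yield y = 0.04325. Modified duration first:
  t   CF        PV=CF/(1+0.04325)^t    t·PV
  1         1.25         1.1982         1.1982
  2         1.25         1.1485         2.2970
  3         1.25         1.1009         3.3027
  4         1.25         1.0553         4.2210
  5         1.25         1.0115         5.0575
  6     1,001.25       776.6264     4,659.7586
  Σ                    782.1408     4,675.8350
P = 782.1408; D_Mac = 5.97825 half-year periods = 2.98913 yrs; D_mod = 2.98913/(1+0.04325) = 2.86521 yrs.
ΔP/P ≈ -D_mod · Δy = -2.86521 × (-0.015) = +0.042978 = +4.2978%.

+4.30%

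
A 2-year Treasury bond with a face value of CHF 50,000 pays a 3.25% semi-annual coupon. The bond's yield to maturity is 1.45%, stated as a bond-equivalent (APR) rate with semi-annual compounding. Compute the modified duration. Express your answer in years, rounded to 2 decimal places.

Periodic yield y = 0.00725. First find Macaulay duration:
  t   CF        PV=CF/(1+0.00725)^t    t·PV
  1       812.50       806.6518       806.6518
  2       812.50       800.8456     1,601.6913
  3       812.50       795.0813     2,385.2439
  4    50,812.50    49,365.2634   197,461.0536
  Σ                 51,767.8421   202,254.6406
P = 51,767.8421; Macaulay duration = 202,254.6406 / 51,767.8421 = 3.90696 half-year periods = 1.95348 years.
Modified duration = D_Mac / (1 + y) = 1.95348 / 1.00725 = 1.93942 years.

1.94 years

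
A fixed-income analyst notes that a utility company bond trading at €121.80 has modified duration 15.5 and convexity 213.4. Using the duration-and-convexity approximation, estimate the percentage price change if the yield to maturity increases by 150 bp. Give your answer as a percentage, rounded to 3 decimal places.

-20.849%

Duration effect: -D_mod·Δy = -15.5 × (+0.015) = -0.232500
Convexity effect: ½·C·(Δy)² = 0.5 × 213.4 × (0.015)² = +0.0240075
ΔP/P ≈ -0.232500 + 0.0240075 = -0.2084925
= -20.84925%.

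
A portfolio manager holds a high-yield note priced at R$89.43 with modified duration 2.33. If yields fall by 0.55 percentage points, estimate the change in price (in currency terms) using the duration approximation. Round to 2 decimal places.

+R$1.15

Duration approximation: ΔP/P ≈ -D_mod · Δy = -2.33 × (-0.0055) = +0.012815.
ΔP ≈ 89.43 × (+0.012815) = +1.14604545.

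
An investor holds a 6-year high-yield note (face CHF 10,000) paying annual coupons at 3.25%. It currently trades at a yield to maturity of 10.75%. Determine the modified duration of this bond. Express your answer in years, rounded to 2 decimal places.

Periodic yield y = 0.1075. First find Macaulay duration:
  t   CF        PV=CF/(1+0.1075)^t    t·PV
  1       325.00       293.4537       293.4537
  2       325.00       264.9695       529.9390
  3       325.00       239.2501       717.7503
  4       325.00       216.0272       864.1088
  5       325.00       195.0584       975.2921
  6    10,325.00     5,595.3551    33,572.1304
  Σ                  6,804.1140    36,952.6743
P = 6,804.1140; Macaulay duration = 36,952.6743 / 6,804.1140 = 5.43093 years.
Modified duration = D_Mac / (1 + y) = 5.43093 / 1.1075 = 4.90378 years.

4.90 years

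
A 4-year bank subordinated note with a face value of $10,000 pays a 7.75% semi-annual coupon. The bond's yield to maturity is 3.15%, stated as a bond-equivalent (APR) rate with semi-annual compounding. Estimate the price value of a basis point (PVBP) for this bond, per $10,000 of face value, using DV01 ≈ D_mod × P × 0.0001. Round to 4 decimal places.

Periodic yield y = 0.01575.
  t   CF        PV=CF/(1+0.01575)^t    t·PV
  1       387.50       381.4915       381.4915
  2       387.50       375.5762       751.1524
  3       387.50       369.7526     1,109.2577
  4       387.50       364.0193     1,456.0771
  5       387.50       358.3749     1,791.8744
  6       387.50       352.8180     2,116.9079
  7       387.50       347.3473     2,431.4309
  8    10,387.50     9,166.7711    73,334.1691
  Σ                 11,716.1508    83,372.3610
P = 11,716.1508; D_Mac = 7.11602 half-year periods = 3.55801 yrs; D_mod = 3.50284 yrs.
DV01 ≈ 3.50284 × 11,716.1508 × 0.0001 = 4.103980.

$4.1040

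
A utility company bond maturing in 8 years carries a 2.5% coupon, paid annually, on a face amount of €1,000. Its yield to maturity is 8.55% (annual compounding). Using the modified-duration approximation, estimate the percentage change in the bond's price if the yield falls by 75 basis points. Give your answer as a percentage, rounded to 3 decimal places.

Periodic yield y = 0.0855. Modified duration first:
  t   CF        PV=CF/(1+0.0855)^t    t·PV
  1        25.00        23.0309        23.0309
  2        25.00        21.2168        42.4336
  3        25.00        19.5457        58.6370
  4        25.00        18.0061        72.0246
  5        25.00        16.5879        82.9394
  6        25.00        15.2813        91.6880
  7        25.00        14.0777        98.5438
  8     1,025.00       531.7228     4,253.7820
  Σ                    659.4691     4,723.0792
P = 659.4691; D_Mac = 7.16194 yrs; D_mod = 7.16194/(1+0.0855) = 6.59783 yrs.
ΔP/P ≈ -D_mod · Δy = -6.59783 × (-0.0075) = +0.049484 = +4.9484%.

+4.948%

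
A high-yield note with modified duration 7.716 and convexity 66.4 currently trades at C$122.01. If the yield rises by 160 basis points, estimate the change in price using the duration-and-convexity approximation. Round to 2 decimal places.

Duration effect: -D_mod·Δy = -7.716 × (+0.016) = -0.123456
Convexity effect: ½·C·(Δy)² = 0.5 × 66.4 × (0.016)² = +0.0084992
ΔP/P ≈ -0.123456 + 0.0084992 = -0.1149568
ΔP ≈ 122.01 × (-0.1149568) = -14.025879168.

-C$14.03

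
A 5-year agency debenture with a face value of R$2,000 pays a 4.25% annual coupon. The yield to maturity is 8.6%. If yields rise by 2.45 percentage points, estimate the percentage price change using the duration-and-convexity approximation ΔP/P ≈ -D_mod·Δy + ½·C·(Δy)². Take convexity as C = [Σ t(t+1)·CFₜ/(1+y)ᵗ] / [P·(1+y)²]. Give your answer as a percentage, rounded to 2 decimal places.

With y = 0.086:
  t   CF        PV=CF/(1+0.086)^t    t·PV        t(t+1)·PV
  1        85.00        78.2689        78.2689         156.5378
  2        85.00        72.0708       144.1416         432.4247
  3        85.00        66.3635       199.0906         796.3623
  4        85.00        61.1082       244.4329       1,222.1644
  5     2,085.00     1,380.2474     6,901.2369      41,407.4216
  Σ                  1,658.0588     7,567.1708      44,014.9107
P = 1,658.0588; D_Mac = 4.56387 yrs; D_mod = 4.20246 yrs; C = 22.50817.
Duration effect: -4.20246 × (+0.0245) = -0.102960
Convexity effect: 0.5 × 22.50817 × (0.0245)² = +0.0067553
ΔP/P ≈ -0.102960 + 0.0067553 = -0.096205 = -9.6205%.

-9.62%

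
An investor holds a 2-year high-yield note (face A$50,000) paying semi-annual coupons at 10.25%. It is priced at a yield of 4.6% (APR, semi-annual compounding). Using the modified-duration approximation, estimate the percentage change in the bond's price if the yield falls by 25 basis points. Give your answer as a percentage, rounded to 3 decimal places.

+0.456%

Periodic yield y = 0.023. Modified duration first:
  t   CF        PV=CF/(1+0.023)^t    t·PV
  1     2,562.50     2,504.8876     2,504.8876
  2     2,562.50     2,448.5705     4,897.1409
  3     2,562.50     2,393.5195     7,180.5585
  4    52,562.50    47,992.5116   191,970.0463
  Σ                 55,339.4891   206,552.6334
P = 55,339.4891; D_Mac = 3.73246 half-year periods = 1.86623 yrs; D_mod = 1.86623/(1+0.023) = 1.82427 yrs.
ΔP/P ≈ -D_mod · Δy = -1.82427 × (-0.0025) = +0.004561 = +0.4561%.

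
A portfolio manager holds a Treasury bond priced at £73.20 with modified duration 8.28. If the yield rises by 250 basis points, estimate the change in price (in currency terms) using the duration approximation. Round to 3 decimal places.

-£15.152

Duration approximation: ΔP/P ≈ -D_mod · Δy = -8.28 × (+0.025) = -0.207000.
ΔP ≈ 73.20 × (-0.207000) = -15.15240.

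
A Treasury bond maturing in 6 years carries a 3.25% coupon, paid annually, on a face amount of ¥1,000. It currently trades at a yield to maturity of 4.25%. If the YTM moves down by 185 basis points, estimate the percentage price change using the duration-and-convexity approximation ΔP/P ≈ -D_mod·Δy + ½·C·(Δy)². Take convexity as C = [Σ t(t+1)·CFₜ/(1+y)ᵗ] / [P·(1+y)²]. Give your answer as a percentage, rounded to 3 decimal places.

With y = 0.0425:
  t   CF        PV=CF/(1+0.0425)^t    t·PV        t(t+1)·PV
  1        32.50        31.1751        31.1751          62.3501
  2        32.50        29.9041        59.8083         179.4248
  3        32.50        28.6850        86.0551         344.2203
  4        32.50        27.5156       110.0624         550.3122
  5        32.50        26.3939       131.9693         791.8160
  6     1,032.50       804.3289     4,825.9735      33,781.8142
  Σ                    948.0026     5,245.0436      35,709.9376
P = 948.0026; D_Mac = 5.53273 yrs; D_mod = 5.30718 yrs; C = 34.65991.
Duration effect: -5.30718 × (-0.0185) = +0.098183
Convexity effect: 0.5 × 34.65991 × (-0.0185)² = +0.0059312
ΔP/P ≈ +0.098183 + 0.0059312 = +0.104114 = +10.4114%.

+10.411%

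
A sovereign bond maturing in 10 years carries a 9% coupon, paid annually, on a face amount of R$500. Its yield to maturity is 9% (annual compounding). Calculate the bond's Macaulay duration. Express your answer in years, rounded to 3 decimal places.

6.995 years

Periodic yield y = 0.09. Discount each cash flow and weight by its year:
  t   CF        PV=CF/(1+0.09)^t    t·PV
  1        45.00        41.2844        41.2844
  2        45.00        37.8756        75.7512
  3        45.00        34.7483       104.2448
  4        45.00        31.8791       127.5165
  5        45.00        29.2469       146.2346
  6        45.00        26.8320       160.9922
  7        45.00        24.6165       172.3158
  8        45.00        22.5840       180.6719
  9        45.00        20.7193       186.4733
  10      545.00       230.2139     2,302.1389
  Σ                    500.0000     3,497.6234
Price P = Σ PV = 500.0000.
Macaulay duration = Σ(t·PV) / P = 3,497.6234 / 500.0000 = 6.99525 years.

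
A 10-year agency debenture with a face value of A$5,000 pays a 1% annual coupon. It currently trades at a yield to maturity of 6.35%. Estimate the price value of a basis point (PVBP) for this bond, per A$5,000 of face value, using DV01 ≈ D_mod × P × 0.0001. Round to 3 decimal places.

A$2.710

Periodic yield y = 0.0635.
  t   CF        PV=CF/(1+0.0635)^t    t·PV
  1        50.00        47.0146        47.0146
  2        50.00        44.2074        88.4148
  3        50.00        41.5678       124.7035
  4        50.00        39.0859       156.3436
  5        50.00        36.7521       183.7607
  6        50.00        34.5577       207.3463
  7        50.00        32.4943       227.4603
  8        50.00        30.5541       244.4331
  9        50.00        28.7298       258.5682
  10    5,050.00     2,728.4527    27,284.5274
  Σ                  3,063.4166    28,822.5724
P = 3,063.4166; D_Mac = 9.40864 yrs; D_mod = 8.84686 yrs.
DV01 ≈ 8.84686 × 3,063.4166 × 0.0001 = 2.710162.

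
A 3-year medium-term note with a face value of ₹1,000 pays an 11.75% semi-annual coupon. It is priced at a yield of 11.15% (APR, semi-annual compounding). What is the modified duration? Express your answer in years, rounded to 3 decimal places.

2.478 years

Periodic yield y = 0.05575. First find Macaulay duration:
  t   CF        PV=CF/(1+0.05575)^t    t·PV
  1        58.75        55.6476        55.6476
  2        58.75        52.7091       105.4182
  3        58.75        49.9258       149.7773
  4        58.75        47.2894       189.1575
  5        58.75        44.7922       223.9610
  6     1,058.75       764.5870     4,587.5217
  Σ                  1,014.9510     5,311.4833
P = 1,014.9510; Macaulay duration = 5,311.4833 / 1,014.9510 = 5.23324 half-year periods = 2.61662 years.
Modified duration = D_Mac / (1 + y) = 2.61662 / 1.05575 = 2.47845 years.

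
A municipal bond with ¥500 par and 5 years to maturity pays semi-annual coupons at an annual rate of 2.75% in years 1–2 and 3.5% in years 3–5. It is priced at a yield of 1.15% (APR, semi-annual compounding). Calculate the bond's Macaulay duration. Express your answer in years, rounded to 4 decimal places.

Periodic yield y = 0.00575. Discount each cash flow and weight by its period:
  t   CF        PV=CF/(1+0.00575)^t    t·PV
  1        6.875         6.8357         6.8357
  2        6.875         6.7966        13.5932
  3        6.875         6.7578        20.2733
  4        6.875         6.7191        26.8765
  5        8.750         8.5027        42.5136
  6        8.750         8.4541        50.7246
  7        8.750         8.4058        58.8404
  8        8.750         8.3577        66.8617
  9        8.750         8.3099        74.7894
  10     508.750       480.4011     4,804.0112
  Σ                    549.5406     5,165.3197
Price P = Σ PV = 549.5406.
Macaulay duration = Σ(t·PV) / P = 5,165.3197 / 549.5406 = 9.39934 half-year periods.
In years: 9.39934 / 2 = 4.69967 years.

4.6997 years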